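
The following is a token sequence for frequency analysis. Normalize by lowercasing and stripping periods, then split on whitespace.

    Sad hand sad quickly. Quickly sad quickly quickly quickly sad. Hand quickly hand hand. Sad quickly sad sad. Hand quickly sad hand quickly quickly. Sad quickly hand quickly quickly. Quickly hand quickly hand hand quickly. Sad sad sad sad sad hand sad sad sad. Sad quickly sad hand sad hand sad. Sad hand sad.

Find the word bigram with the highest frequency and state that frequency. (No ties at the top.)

"sad sad", 9 times

Bigram frequencies (highest first):
  sad sad: 9
  sad hand: 8
  quickly sad: 7
  hand sad: 6
  quickly quickly: 6
  hand quickly: 6
  … (3 more, each ≤ 5)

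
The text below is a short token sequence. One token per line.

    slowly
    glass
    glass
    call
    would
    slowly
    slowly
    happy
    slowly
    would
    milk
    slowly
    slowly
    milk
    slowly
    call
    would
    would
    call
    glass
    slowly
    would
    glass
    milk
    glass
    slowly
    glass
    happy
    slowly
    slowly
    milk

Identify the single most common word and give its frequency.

Unigram frequencies (highest first):
  slowly: 11
  glass: 6
  would: 5
  milk: 4
  call: 3
  happy: 2

"slowly", 11 times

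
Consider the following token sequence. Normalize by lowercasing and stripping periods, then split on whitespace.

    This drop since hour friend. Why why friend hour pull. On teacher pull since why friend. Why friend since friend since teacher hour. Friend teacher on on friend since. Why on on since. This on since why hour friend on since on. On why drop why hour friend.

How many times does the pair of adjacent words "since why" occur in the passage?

Scanning the 47 overlapping bigram windows for "since why":
  position 14–15: since why
  position 29–30: since why
  position 36–37: since why

3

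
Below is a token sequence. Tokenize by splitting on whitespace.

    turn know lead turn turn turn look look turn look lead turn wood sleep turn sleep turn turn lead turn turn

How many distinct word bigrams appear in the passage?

13

21 tokens → 20 bigram windows in total.
Repeated bigrams (each contributes count−1 duplicates):
  turn turn: 4
  lead turn: 3
  sleep turn: 2
  turn look: 2
7 duplicate windows → 20 − 7 = 13 distinct.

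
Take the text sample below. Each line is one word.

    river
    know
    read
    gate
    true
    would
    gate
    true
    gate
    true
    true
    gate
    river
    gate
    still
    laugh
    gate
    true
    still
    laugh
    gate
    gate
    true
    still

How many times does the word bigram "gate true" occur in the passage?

Scanning the 23 overlapping bigram windows for "gate true":
  position 4–5: gate true
  position 7–8: gate true
  position 9–10: gate true
  position 17–18: gate true
  position 22–23: gate true

5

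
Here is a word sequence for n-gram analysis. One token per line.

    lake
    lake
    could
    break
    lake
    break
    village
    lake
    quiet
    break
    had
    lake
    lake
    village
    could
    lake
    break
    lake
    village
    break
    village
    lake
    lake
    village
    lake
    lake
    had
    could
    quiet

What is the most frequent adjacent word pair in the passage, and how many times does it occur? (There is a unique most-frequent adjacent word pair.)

"lake lake", 4 times

Bigram frequencies (highest first):
  lake lake: 4
  village lake: 3
  lake village: 3
  break lake: 2
  lake break: 2
  break village: 2
  … (12 more, each ≤ 1)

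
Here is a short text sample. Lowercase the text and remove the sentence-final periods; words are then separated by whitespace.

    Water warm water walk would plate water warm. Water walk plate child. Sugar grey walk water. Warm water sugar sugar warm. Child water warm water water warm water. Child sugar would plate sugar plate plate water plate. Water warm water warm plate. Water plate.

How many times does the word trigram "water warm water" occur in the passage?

Scanning the 42 overlapping trigram windows for "water warm water":
  position 1–3: water warm water
  position 7–9: water warm water
  position 16–18: water warm water
  position 23–25: water warm water
  position 26–28: water warm water
  position 38–40: water warm water

6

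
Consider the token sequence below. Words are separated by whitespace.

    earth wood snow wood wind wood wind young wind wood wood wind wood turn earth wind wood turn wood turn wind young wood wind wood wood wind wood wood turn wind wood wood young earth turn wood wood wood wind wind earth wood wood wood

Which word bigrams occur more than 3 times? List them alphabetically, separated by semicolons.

Bigram counts meeting the condition (more than 3 times):
  wind wood: 7
  wood turn: 4
  wood wind: 6
  wood wood: 8

wind wood; wood turn; wood wind; wood wood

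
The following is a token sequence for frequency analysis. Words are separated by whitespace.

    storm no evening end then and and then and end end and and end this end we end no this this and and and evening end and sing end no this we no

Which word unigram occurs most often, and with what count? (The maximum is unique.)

"and", 9 times

Unigram frequencies (highest first):
  and: 9
  end: 8
  no: 4
  this: 4
  evening: 2
  then: 2
  … (3 more, each ≤ 2)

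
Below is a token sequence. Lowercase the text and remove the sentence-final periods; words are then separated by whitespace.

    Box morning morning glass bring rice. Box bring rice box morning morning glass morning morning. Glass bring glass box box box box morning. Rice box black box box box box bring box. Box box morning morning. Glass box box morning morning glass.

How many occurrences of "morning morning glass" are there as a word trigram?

Scanning the 40 overlapping trigram windows for "morning morning glass":
  position 2–4: morning morning glass
  position 11–13: morning morning glass
  position 14–16: morning morning glass
  position 35–37: morning morning glass
  position 40–42: morning morning glass

5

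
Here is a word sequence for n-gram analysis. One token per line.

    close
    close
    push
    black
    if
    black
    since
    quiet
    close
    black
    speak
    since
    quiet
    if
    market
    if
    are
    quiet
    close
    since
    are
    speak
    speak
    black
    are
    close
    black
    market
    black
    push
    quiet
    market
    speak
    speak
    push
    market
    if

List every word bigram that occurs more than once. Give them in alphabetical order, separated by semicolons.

Bigram counts meeting the condition (more than once):
  close black: 2
  market if: 2
  quiet close: 2
  since quiet: 2
  speak speak: 2

close black; market if; quiet close; since quiet; speak speak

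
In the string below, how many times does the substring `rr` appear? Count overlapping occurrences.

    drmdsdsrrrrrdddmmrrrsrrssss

Sliding a length-2 window over the 27 characters (26 positions):
  position 8–9: rr
  position 9–10: rr
  position 10–11: rr
  position 11–12: rr
  position 18–19: rr
  position 19–20: rr
  position 22–23: rr

7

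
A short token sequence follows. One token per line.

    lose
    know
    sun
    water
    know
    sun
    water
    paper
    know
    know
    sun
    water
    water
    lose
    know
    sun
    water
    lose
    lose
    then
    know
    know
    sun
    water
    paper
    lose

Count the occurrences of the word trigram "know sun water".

Scanning the 24 overlapping trigram windows for "know sun water":
  position 2–4: know sun water
  position 5–7: know sun water
  position 10–12: know sun water
  position 15–17: know sun water
  position 22–24: know sun water

5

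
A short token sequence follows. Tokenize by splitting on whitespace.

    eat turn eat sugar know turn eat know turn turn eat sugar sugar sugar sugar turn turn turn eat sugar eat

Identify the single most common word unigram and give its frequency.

"turn", 7 times

Unigram frequencies (highest first):
  turn: 7
  eat: 6
  sugar: 6
  know: 2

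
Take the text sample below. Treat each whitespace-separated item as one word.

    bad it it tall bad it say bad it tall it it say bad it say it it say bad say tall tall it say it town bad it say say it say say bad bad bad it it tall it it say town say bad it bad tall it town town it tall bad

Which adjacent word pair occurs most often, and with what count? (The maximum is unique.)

Bigram frequencies (highest first):
  it say: 8
  bad it: 7
  it it: 5
  say bad: 5
  it tall: 4
  tall it: 4
  … (15 more, each ≤ 3)

"it say", 8 times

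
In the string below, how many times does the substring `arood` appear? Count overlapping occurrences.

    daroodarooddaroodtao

3

Sliding a length-5 window over the 20 characters (16 positions):
  position 2–6: arood
  position 7–11: arood
  position 13–17: arood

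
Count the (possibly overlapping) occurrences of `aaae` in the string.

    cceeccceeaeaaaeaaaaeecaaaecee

Sliding a length-4 window over the 29 characters (26 positions):
  position 12–15: aaae
  position 17–20: aaae
  position 23–26: aaae

3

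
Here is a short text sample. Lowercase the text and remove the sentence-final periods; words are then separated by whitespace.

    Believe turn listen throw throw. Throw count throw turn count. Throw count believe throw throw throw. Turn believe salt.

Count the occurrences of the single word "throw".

8

Scanning the 19 tokens for "throw":
  position 4: throw
  position 5: throw
  position 6: throw
  position 8: throw
  position 11: throw
  position 14: throw
  position 15: throw
  position 16: throw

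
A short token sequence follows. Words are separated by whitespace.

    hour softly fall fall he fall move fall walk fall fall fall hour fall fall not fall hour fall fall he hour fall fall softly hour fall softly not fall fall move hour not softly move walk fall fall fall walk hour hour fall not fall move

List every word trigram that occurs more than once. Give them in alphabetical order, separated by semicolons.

Trigram counts meeting the condition (more than once):
  fall fall fall: 2
  fall fall he: 2
  fall hour fall: 2
  fall not fall: 2
  hour fall fall: 3
  walk fall fall: 2

fall fall fall; fall fall he; fall hour fall; fall not fall; hour fall fall; walk fall fall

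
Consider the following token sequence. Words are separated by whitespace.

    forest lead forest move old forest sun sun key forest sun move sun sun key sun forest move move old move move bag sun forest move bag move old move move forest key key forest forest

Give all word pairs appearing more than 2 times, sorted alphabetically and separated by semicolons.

Bigram counts meeting the condition (more than 2 times):
  forest move: 3
  move move: 3
  move old: 3

forest move; move move; move old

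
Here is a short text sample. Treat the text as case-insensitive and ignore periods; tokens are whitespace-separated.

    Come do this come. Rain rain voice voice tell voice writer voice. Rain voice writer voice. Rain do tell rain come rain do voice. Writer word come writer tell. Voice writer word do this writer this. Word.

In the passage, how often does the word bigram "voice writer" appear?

Scanning the 36 overlapping bigram windows for "voice writer":
  position 10–11: voice writer
  position 14–15: voice writer
  position 24–25: voice writer
  position 30–31: voice writer

4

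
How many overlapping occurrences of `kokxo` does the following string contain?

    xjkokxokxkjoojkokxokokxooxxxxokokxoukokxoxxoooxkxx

5

Sliding a length-5 window over the 50 characters (46 positions):
  position 3–7: kokxo
  position 15–19: kokxo
  position 20–24: kokxo
  position 31–35: kokxo
  position 37–41: kokxo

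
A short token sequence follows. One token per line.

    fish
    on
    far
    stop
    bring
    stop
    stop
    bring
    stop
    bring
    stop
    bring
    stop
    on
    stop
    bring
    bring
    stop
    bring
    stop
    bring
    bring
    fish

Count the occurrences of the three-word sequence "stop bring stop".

Scanning the 21 overlapping trigram windows for "stop bring stop":
  position 4–6: stop bring stop
  position 7–9: stop bring stop
  position 9–11: stop bring stop
  position 11–13: stop bring stop
  position 18–20: stop bring stop

5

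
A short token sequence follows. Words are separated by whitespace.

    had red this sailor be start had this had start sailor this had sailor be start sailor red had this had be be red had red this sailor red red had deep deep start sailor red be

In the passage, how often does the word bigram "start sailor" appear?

3

Scanning the 36 overlapping bigram windows for "start sailor":
  position 10–11: start sailor
  position 16–17: start sailor
  position 34–35: start sailor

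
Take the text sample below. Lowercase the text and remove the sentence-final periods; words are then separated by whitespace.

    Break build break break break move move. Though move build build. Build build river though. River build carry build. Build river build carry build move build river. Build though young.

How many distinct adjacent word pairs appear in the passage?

18

30 tokens → 29 bigram windows in total.
Repeated bigrams (each contributes count−1 duplicates):
  build build: 4
  build river: 3
  river build: 3
  break break: 2
  build carry: 2
  carry build: 2
  move build: 2
11 duplicate windows → 29 − 11 = 18 distinct.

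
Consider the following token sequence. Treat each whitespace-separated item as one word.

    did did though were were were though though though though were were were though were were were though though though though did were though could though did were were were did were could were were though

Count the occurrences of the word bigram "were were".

Scanning the 35 overlapping bigram windows for "were were":
  position 4–5: were were
  position 5–6: were were
  position 11–12: were were
  position 12–13: were were
  position 15–16: were were
  position 16–17: were were
  position 28–29: were were
  position 29–30: were were
  position 34–35: were were

9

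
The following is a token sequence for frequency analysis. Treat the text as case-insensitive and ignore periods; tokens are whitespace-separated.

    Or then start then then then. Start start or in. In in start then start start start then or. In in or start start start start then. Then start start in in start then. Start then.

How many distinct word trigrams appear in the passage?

36 tokens → 34 trigram windows in total.
Repeated trigrams (each contributes count−1 duplicates):
  start start start: 3
  then start start: 3
  in in start: 2
  in start then: 2
  or in in: 2
  start start then: 2
  start then start: 2
  start then then: 2
  … (2 more repeated)
12 duplicate windows → 34 − 12 = 22 distinct.

22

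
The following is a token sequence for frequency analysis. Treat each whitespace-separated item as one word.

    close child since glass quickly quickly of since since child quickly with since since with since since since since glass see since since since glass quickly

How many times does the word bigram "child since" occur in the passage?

Scanning the 25 overlapping bigram windows for "child since":
  position 2–3: child since

1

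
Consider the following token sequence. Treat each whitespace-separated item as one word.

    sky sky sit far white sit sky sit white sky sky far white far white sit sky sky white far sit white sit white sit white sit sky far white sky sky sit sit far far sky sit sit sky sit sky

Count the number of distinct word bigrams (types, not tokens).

42 tokens → 41 bigram windows in total.
Repeated bigrams (each contributes count−1 duplicates):
  sit sky: 5
  sky sit: 5
  white sit: 5
  far white: 4
  sit white: 4
  sky sky: 4
  sit far: 2
  sit sit: 2
  … (3 more repeated)
26 duplicate windows → 41 − 26 = 15 distinct.

15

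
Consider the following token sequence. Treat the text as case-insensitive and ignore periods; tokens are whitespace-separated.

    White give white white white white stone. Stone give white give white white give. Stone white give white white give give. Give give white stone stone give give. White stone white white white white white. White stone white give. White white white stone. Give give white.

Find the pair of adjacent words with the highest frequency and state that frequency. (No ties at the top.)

Bigram frequencies (highest first):
  white white: 12
  give white: 8
  white give: 6
  white stone: 5
  give give: 5
  stone give: 3
  … (3 more, each ≤ 3)

"white white", 12 times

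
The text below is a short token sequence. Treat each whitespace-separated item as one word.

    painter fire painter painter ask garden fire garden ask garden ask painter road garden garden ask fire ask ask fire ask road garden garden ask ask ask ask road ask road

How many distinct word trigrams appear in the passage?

31 tokens → 29 trigram windows in total.
Repeated trigrams (each contributes count−1 duplicates):
  ask ask ask: 2
  ask fire ask: 2
  garden garden ask: 2
  road garden garden: 2
4 duplicate windows → 29 − 4 = 25 distinct.

25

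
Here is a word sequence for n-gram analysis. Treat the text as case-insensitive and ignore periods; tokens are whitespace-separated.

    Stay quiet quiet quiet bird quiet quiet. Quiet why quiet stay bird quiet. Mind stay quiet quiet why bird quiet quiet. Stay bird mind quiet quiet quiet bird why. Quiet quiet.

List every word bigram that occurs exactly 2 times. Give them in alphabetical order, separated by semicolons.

quiet bird; quiet stay; quiet why; stay bird; stay quiet; why quiet

Bigram counts meeting the condition (exactly 2 times):
  quiet bird: 2
  quiet stay: 2
  quiet why: 2
  stay bird: 2
  stay quiet: 2
  why quiet: 2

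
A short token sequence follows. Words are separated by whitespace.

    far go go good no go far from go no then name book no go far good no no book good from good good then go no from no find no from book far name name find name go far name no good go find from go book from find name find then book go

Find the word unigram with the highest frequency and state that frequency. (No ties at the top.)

"go", 10 times

Unigram frequencies (highest first):
  go: 10
  no: 9
  good: 6
  from: 6
  name: 6
  far: 5
  … (3 more, each ≤ 5)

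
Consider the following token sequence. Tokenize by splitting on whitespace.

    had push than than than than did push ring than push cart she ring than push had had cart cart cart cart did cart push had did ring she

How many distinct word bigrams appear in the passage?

29 tokens → 28 bigram windows in total.
Repeated bigrams (each contributes count−1 duplicates):
  cart cart: 3
  than than: 3
  push had: 2
  ring than: 2
  than push: 2
7 duplicate windows → 28 − 7 = 21 distinct.

21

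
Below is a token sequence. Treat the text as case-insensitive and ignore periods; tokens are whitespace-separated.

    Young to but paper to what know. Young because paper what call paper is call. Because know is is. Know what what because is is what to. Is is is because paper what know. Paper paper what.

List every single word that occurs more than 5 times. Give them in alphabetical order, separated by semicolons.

Unigram counts meeting the condition (more than 5 times):
  is: 8
  paper: 6
  what: 7

is; paper; what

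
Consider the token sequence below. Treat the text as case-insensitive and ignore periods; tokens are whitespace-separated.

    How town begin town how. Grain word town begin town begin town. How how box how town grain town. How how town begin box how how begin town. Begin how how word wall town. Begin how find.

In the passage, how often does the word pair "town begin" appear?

Scanning the 36 overlapping bigram windows for "town begin":
  position 2–3: town begin
  position 8–9: town begin
  position 10–11: town begin
  position 22–23: town begin
  position 28–29: town begin
  position 34–35: town begin

6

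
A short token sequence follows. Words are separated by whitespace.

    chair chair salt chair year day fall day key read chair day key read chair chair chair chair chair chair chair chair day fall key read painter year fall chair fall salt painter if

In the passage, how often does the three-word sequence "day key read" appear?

Scanning the 32 overlapping trigram windows for "day key read":
  position 8–10: day key read
  position 12–14: day key read

2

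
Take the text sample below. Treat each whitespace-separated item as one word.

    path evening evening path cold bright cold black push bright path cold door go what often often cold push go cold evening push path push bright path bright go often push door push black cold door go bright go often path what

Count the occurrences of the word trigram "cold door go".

Scanning the 40 overlapping trigram windows for "cold door go":
  position 12–14: cold door go
  position 35–37: cold door go

2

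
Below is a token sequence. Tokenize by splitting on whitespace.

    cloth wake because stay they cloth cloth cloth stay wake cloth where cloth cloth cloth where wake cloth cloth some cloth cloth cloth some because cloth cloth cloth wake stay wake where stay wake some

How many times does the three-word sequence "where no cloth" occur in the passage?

Scanning the 33 overlapping trigram windows for "where no cloth":
  (none found)

0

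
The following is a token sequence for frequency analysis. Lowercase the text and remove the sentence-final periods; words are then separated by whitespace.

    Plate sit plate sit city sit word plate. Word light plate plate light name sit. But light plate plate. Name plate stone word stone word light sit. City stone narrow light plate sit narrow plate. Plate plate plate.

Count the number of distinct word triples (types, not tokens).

34

38 tokens → 36 trigram windows in total.
Repeated trigrams (each contributes count−1 duplicates):
  light plate plate: 2
  plate plate plate: 2
2 duplicate windows → 36 − 2 = 34 distinct.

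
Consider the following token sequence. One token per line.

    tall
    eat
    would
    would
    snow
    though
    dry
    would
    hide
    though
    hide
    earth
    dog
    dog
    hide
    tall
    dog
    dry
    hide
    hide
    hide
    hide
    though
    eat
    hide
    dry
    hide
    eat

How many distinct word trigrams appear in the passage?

25

28 tokens → 26 trigram windows in total.
Repeated trigrams (each contributes count−1 duplicates):
  hide hide hide: 2
1 duplicate windows → 26 − 1 = 25 distinct.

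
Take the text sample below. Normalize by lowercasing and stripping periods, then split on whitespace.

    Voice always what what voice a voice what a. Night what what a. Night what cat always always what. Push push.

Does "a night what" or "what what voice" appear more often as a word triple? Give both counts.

"a night what": 2 occurrences
"what what voice": 1 occurrence

"a night what" (2 vs 1)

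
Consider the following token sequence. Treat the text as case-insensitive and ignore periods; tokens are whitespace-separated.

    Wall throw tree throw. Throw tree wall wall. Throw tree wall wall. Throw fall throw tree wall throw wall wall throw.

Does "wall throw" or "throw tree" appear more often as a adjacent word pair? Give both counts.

"wall throw": 5 occurrences
"throw tree": 4 occurrences

"wall throw" (5 vs 4)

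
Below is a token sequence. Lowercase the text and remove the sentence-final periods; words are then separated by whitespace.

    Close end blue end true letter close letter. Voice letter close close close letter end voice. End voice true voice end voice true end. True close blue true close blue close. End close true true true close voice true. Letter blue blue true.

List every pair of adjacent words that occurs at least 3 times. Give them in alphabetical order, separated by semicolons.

Bigram counts meeting the condition (at least 3 times):
  end voice: 3
  true close: 3
  voice true: 3

end voice; true close; voice true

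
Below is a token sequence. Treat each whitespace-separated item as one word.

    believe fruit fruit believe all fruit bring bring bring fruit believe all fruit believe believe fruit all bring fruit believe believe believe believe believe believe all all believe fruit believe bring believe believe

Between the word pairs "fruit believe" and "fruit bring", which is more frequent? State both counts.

"fruit believe" (5 vs 1)

"fruit believe": 5 occurrences
"fruit bring": 1 occurrence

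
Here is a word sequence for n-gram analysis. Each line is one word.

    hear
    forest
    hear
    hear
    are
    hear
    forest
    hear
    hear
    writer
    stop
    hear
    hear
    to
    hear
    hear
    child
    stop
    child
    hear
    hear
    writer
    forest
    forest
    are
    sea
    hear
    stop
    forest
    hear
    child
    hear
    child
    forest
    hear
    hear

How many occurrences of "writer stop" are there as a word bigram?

Scanning the 35 overlapping bigram windows for "writer stop":
  position 10–11: writer stop

1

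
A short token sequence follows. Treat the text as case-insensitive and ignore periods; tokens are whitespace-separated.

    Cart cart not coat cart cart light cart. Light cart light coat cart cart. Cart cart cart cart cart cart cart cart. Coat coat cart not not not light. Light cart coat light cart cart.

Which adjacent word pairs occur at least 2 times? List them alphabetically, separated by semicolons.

cart cart; cart coat; cart light; cart not; coat cart; light cart; not not

Bigram counts meeting the condition (at least 2 times):
  cart cart: 12
  cart coat: 2
  cart light: 3
  cart not: 2
  coat cart: 3
  light cart: 4
  not not: 2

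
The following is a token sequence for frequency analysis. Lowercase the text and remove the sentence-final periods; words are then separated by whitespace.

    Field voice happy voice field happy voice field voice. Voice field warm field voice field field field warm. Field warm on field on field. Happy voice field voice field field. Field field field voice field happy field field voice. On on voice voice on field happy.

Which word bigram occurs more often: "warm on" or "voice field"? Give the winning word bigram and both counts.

"warm on": 1 occurrence
"voice field": 7 occurrences

"voice field" (7 vs 1)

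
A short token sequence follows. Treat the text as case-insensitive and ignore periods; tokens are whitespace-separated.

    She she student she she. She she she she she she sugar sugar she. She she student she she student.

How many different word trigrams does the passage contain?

20 tokens → 18 trigram windows in total.
Repeated trigrams (each contributes count−1 duplicates):
  she she she: 7
  she she student: 3
  she student she: 2
  student she she: 2
10 duplicate windows → 18 − 10 = 8 distinct.

8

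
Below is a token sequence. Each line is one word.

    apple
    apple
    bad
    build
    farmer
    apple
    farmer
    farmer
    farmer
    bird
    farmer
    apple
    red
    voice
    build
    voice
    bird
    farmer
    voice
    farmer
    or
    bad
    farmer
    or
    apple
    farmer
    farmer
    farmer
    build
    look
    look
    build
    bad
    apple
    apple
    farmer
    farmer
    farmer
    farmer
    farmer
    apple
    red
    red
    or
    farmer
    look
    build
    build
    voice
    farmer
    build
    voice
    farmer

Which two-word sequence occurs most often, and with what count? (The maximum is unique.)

"farmer farmer", 8 times

Bigram frequencies (highest first):
  farmer farmer: 8
  farmer apple: 3
  apple farmer: 3
  build voice: 3
  voice farmer: 3
  apple apple: 2
  … (25 more, each ≤ 2)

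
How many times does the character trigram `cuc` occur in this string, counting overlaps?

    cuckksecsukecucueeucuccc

Sliding a length-3 window over the 24 characters (22 positions):
  position 1–3: cuc
  position 13–15: cuc
  position 20–22: cuc

3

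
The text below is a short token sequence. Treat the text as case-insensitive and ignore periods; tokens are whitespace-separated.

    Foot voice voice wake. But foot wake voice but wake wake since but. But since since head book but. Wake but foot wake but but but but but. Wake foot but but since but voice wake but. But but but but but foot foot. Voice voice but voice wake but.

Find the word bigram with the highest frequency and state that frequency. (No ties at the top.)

"but but", 11 times

Bigram frequencies (highest first):
  but but: 11
  wake but: 5
  voice wake: 3
  but foot: 3
  but wake: 3
  foot voice: 2
  … (16 more, each ≤ 2)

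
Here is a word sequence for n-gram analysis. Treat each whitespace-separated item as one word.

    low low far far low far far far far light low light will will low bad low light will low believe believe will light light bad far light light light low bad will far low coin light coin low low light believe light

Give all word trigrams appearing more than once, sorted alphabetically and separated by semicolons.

Trigram counts meeting the condition (more than once):
  far far far: 2
  low far far: 2
  low light will: 2

far far far; low far far; low light will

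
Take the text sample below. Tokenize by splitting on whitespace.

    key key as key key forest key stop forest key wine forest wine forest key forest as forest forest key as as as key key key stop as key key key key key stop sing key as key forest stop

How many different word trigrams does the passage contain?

40 tokens → 38 trigram windows in total.
Repeated trigrams (each contributes count−1 duplicates):
  key key key: 4
  as key key: 3
  key as key: 2
  key key stop: 2
7 duplicate windows → 38 − 7 = 31 distinct.

31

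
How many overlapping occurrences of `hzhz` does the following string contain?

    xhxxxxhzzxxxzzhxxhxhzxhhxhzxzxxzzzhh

Sliding a length-4 window over the 36 characters (33 positions):
  (no match at any position)

0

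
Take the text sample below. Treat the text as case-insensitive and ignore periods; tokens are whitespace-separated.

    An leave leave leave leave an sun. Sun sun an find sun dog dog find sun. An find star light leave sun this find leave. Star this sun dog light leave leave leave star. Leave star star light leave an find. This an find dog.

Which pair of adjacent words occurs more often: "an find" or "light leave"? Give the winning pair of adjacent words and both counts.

"an find" (4 vs 3)

"an find": 4 occurrences
"light leave": 3 occurrences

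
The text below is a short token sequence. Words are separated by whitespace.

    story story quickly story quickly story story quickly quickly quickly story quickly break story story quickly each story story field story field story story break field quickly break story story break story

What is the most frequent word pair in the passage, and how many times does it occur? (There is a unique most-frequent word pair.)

"story story", 6 times

Bigram frequencies (highest first):
  story story: 6
  story quickly: 5
  quickly story: 3
  break story: 3
  quickly quickly: 2
  quickly break: 2
  … (7 more, each ≤ 2)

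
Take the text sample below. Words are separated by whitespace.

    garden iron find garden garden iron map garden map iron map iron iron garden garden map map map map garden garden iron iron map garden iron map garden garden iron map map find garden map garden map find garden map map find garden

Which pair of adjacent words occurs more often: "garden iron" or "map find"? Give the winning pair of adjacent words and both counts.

"garden iron": 5 occurrences
"map find": 3 occurrences

"garden iron" (5 vs 3)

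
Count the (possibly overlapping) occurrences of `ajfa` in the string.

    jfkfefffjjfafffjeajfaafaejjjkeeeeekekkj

Sliding a length-4 window over the 39 characters (36 positions):
  position 18–21: ajfa

1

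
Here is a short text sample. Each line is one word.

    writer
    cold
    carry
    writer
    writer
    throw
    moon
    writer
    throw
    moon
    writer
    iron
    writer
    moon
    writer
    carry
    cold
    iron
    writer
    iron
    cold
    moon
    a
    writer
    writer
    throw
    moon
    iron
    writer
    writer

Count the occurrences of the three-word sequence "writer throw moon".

3

Scanning the 28 overlapping trigram windows for "writer throw moon":
  position 5–7: writer throw moon
  position 8–10: writer throw moon
  position 25–27: writer throw moon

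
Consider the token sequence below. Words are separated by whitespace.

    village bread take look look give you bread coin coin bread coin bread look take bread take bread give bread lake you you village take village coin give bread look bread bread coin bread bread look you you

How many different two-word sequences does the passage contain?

26

38 tokens → 37 bigram windows in total.
Repeated bigrams (each contributes count−1 duplicates):
  bread coin: 3
  bread look: 3
  coin bread: 3
  bread bread: 2
  bread take: 2
  give bread: 2
  take bread: 2
  you you: 2
11 duplicate windows → 37 − 11 = 26 distinct.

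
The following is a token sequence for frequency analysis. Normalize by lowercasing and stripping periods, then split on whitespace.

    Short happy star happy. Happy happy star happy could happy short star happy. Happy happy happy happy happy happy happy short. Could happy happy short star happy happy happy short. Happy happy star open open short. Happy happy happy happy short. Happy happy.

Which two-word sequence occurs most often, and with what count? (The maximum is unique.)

"happy happy", 17 times

Bigram frequencies (highest first):
  happy happy: 17
  happy short: 5
  short happy: 4
  star happy: 4
  happy star: 3
  could happy: 2
  … (6 more, each ≤ 2)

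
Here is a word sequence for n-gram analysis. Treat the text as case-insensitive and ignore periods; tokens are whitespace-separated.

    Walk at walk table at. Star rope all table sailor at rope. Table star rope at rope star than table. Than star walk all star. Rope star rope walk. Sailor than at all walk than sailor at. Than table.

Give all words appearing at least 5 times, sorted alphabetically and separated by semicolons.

Unigram counts meeting the condition (at least 5 times):
  at: 6
  rope: 6
  star: 6
  table: 5
  than: 5
  walk: 5

at; rope; star; table; than; walk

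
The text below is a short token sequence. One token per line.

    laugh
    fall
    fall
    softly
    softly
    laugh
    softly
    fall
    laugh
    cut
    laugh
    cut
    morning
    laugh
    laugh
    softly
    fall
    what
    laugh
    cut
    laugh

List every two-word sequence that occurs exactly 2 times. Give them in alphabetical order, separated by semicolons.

Bigram counts meeting the condition (exactly 2 times):
  cut laugh: 2
  laugh softly: 2
  softly fall: 2

cut laugh; laugh softly; softly fall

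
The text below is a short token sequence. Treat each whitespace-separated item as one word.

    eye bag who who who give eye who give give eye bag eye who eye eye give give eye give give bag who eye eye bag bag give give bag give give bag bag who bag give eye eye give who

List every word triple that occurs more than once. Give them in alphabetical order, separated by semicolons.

bag give give; eye eye give; eye give give; give give bag; give give eye; who eye eye

Trigram counts meeting the condition (more than once):
  bag give give: 2
  eye eye give: 2
  eye give give: 2
  give give bag: 3
  give give eye: 2
  who eye eye: 2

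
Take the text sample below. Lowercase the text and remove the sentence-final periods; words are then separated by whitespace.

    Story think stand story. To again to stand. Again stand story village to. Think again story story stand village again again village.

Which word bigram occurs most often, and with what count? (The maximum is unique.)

Bigram frequencies (highest first):
  stand story: 2
  story think: 1
  think stand: 1
  story to: 1
  to again: 1
  again to: 1
  … (14 more, each ≤ 1)

"stand story", 2 times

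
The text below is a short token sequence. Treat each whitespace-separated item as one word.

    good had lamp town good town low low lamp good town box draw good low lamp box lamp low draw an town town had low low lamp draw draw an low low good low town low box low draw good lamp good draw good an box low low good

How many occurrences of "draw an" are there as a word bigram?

Scanning the 48 overlapping bigram windows for "draw an":
  position 20–21: draw an
  position 29–30: draw an

2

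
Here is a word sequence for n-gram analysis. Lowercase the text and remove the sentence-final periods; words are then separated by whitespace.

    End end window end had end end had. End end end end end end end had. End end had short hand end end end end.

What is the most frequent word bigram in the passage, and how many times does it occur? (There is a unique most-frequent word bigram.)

"end end", 12 times

Bigram frequencies (highest first):
  end end: 12
  end had: 4
  had end: 3
  end window: 1
  window end: 1
  had short: 1
  … (2 more, each ≤ 1)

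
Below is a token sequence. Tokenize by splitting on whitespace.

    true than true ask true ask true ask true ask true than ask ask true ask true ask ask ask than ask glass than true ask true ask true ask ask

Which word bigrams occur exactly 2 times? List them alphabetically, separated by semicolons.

Bigram counts meeting the condition (exactly 2 times):
  than ask: 2
  than true: 2
  true than: 2

than ask; than true; true than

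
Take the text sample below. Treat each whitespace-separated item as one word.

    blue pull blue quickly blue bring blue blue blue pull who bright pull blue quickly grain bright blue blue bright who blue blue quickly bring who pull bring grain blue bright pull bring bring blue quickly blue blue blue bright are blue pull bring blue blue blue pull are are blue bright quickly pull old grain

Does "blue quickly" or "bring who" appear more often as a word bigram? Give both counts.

"blue quickly" (4 vs 1)

"blue quickly": 4 occurrences
"bring who": 1 occurrence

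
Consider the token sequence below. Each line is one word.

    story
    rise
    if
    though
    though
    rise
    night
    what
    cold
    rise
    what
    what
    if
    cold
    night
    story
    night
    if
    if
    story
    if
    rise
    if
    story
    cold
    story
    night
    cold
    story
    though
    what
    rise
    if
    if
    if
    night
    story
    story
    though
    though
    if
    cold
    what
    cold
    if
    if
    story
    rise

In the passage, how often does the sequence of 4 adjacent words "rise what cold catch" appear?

Scanning the 45 overlapping 4-gram windows for "rise what cold catch":
  (none found)

0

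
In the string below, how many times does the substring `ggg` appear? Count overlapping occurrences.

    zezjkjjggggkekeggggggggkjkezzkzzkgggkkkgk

9

Sliding a length-3 window over the 41 characters (39 positions):
  position 8–10: ggg
  position 9–11: ggg
  position 16–18: ggg
  position 17–19: ggg
  position 18–20: ggg
  position 19–21: ggg
  position 20–22: ggg
  position 21–23: ggg
  position 34–36: ggg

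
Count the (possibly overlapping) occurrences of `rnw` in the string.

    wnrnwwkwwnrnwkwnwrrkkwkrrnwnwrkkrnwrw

Sliding a length-3 window over the 37 characters (35 positions):
  position 3–5: rnw
  position 11–13: rnw
  position 25–27: rnw
  position 33–35: rnw

4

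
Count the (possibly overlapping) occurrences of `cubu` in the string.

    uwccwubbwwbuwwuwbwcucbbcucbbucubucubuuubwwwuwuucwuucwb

2

Sliding a length-4 window over the 54 characters (51 positions):
  position 30–33: cubu
  position 34–37: cubu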